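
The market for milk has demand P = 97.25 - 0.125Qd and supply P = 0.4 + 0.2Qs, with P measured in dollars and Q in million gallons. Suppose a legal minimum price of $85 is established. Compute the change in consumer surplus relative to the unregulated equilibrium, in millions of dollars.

Rearranging demand gives Qd = 778 - 8P; rearranging supply gives Qs = 5P - 2. In a free market, 778 - 8P = 5P - 2 gives the equilibrium P* = 60, Q* = 298.
The floor of 85 is above the equilibrium price 60, so it binds.
At P = 85: Qd = 778 - 8·85 = 98 and Qs = 5·85 - 2 = 423.
Consumer surplus without the control is ½ · (97.25 - 60) · 298 = 5550.25.
With the floor, consumers buy 98 units at 85, so CS = ½ · (97.25 - 85) · 98 = 600.25.
Change in consumer surplus = 600.25 - 5550.25 = -4950.

-4950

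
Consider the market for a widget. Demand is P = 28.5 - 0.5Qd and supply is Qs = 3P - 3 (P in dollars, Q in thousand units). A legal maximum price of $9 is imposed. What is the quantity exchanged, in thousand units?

24

Rearranging demand gives Qd = 57 - 2P. Setting quantity demanded equal to quantity supplied, 57 - 2P = 3P - 3, gives P* = 12 and Q* = 33.
Because the ceiling (9) lies below the market-clearing price, it is binding.
At P = 9: Qd = 57 - 2·9 = 39 and Qs = 3·9 - 3 = 24.
The quantity actually transacted is the short side, supply: 24.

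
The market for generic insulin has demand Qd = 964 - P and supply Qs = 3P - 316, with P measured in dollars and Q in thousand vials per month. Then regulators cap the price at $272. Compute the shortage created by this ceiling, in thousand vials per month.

192

Without the control the market clears where 964 - P = 3P - 316, i.e. P* = 320 and Q* = 644.
Since 272 < 320, the ceiling is binding.
At P = 272: Qd = 964 - 272 = 692 and Qs = 3·272 - 316 = 500.
Shortage = Qd - Qs = 692 - 500 = 192.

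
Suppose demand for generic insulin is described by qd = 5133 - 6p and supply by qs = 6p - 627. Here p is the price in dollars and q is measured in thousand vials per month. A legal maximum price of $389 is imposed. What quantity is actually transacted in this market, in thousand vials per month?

1707

Without the control the market clears where 5133 - 6p = 6p - 627, i.e. p* = 480 and q* = 2253.
Since 389 < 480, the ceiling is binding.
At p = 389: qd = 5133 - 6·389 = 2799 and qs = 6·389 - 627 = 1707.
The quantity actually transacted is the short side, supply: 1707.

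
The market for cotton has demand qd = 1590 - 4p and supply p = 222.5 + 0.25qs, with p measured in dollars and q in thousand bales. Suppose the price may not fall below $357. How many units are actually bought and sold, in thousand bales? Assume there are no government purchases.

162

Rearranging supply gives qs = 4p - 890. Equilibrium: 1590 - 4p = 4p - 890, so 2480 = 8p and p* = 310, q* = 350.
The floor of 357 is above the equilibrium price 310, so it binds.
At p = 357: qd = 1590 - 4·357 = 162 and qs = 4·357 - 890 = 538.
The quantity actually transacted is the short side, demand: 162.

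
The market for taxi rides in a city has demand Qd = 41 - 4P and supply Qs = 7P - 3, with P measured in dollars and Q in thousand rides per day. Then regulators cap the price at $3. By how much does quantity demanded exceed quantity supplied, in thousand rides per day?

In a free market, 41 - 4P = 7P - 3 gives the equilibrium P* = 4, Q* = 25.
Since 3 < 4, the ceiling is binding.
At P = 3: Qd = 41 - 4·3 = 29 and Qs = 7·3 - 3 = 18.
Shortage = Qd - Qs = 29 - 18 = 11.

11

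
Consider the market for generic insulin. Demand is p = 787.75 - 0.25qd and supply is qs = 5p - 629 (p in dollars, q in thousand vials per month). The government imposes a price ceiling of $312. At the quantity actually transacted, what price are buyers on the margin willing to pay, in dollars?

Rearranging demand gives qd = 3151 - 4p. Setting quantity demanded equal to quantity supplied, 3151 - 4p = 5p - 629, gives p* = 420 and q* = 1471.
Because the ceiling (312) lies below the market-clearing price, it is binding.
At p = 312: qd = 3151 - 4·312 = 1903 and qs = 5·312 - 629 = 931.
Only 931 units reach the market. On the demand curve, the marginal buyer's willingness to pay at q = 931 is (3151 - 931)/4 = 555.

555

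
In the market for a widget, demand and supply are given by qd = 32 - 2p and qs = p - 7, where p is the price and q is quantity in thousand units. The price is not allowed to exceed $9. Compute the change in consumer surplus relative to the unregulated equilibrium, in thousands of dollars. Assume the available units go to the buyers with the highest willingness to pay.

Equilibrium: 32 - 2p = p - 7, so 39 = 3p and p* = 13, q* = 6.
Since 9 < 13, the ceiling is binding.
At p = 9: qd = 32 - 2·9 = 14 and qs = 9 - 7 = 2.
Consumer surplus without the control is ½ · (16 - 13) · 6 = 9.
With the ceiling, 2 units are sold at 9 (assume they go to the highest-value buyers). The demand price at q = 2 is 15, so CS = ½ · [(16 - 9) + (15 - 9)] · 2 = 13.
Change in consumer surplus = 13 - 9 = 4.

4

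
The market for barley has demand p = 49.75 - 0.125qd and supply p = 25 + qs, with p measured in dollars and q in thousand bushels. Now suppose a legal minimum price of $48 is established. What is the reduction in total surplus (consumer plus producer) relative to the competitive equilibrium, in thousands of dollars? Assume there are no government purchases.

Rearranging demand gives qd = 398 - 8p; rearranging supply gives qs = p - 25. Equilibrium: 398 - 8p = p - 25, so 423 = 9p and p* = 47, q* = 22.
Because the floor (48) lies above the market-clearing price, it is binding.
At p = 48: qd = 398 - 8·48 = 14 and qs = 48 - 25 = 23.
Quantity traded falls to 14. At q = 14 the demand price is (398 - 14)/8 = 48 and the supply price is 25 + 14 = 39.
Deadweight loss = ½ · (48 - 39) · (22 - 14) = ½ · 9 · 8 = 36.

36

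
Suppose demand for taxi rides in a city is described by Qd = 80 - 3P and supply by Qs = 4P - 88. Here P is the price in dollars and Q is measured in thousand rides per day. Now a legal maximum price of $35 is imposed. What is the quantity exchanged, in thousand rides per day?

Setting quantity demanded equal to quantity supplied, 80 - 3P = 4P - 88, gives P* = 24 and Q* = 8.
Since 35 is above P* = 24, the ceiling does not bind and the free-market outcome prevails.

8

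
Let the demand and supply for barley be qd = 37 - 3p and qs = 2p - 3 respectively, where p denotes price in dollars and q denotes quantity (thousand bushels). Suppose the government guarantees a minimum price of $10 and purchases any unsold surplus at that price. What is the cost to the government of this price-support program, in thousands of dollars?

100

Setting quantity demanded equal to quantity supplied, 37 - 3p = 2p - 3, gives p* = 8 and q* = 13.
Because the floor (10) lies above the market-clearing price, it is binding.
At p = 10: qd = 37 - 3·10 = 7 and qs = 2·10 - 3 = 17.
Surplus = qs - qd = 10.
Government expenditure = surplus × support price = 10 × 10 = 100.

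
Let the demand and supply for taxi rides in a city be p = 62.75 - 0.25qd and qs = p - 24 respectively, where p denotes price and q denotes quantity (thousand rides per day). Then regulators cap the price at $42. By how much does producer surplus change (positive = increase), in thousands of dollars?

Rearranging demand gives qd = 251 - 4p. Setting quantity demanded equal to quantity supplied, 251 - 4p = p - 24, gives p* = 55 and q* = 31.
Because the ceiling (42) lies below the market-clearing price, it is binding.
At p = 42: qd = 251 - 4·42 = 83 and qs = 42 - 24 = 18.
Producer surplus without the control is ½ · (55 - 24) · 31 = 480.5.
With the ceiling, producers sell 18 units at 42, so PS = ½ · (42 - 24) · 18 = 162.
Change in producer surplus = 162 - 480.5 = -318.5.

-318.5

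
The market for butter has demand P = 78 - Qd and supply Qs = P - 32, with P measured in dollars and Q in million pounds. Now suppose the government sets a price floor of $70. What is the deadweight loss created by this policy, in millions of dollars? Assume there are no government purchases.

Rearranging demand gives Qd = 78 - P. Without the control the market clears where 78 - P = P - 32, i.e. P* = 55 and Q* = 23.
Since 70 > 55, the floor is binding.
At P = 70: Qd = 78 - 70 = 8 and Qs = 70 - 32 = 38.
Quantity traded falls to 8. At Q = 8 the demand price is 78 - 8 = 70 and the supply price is 32 + 8 = 40.
Deadweight loss = ½ · (70 - 40) · (23 - 8) = ½ · 30 · 15 = 225.

225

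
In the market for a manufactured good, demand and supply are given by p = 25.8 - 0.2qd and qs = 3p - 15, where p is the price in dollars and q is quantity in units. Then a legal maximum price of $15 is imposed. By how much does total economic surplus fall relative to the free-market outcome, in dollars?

21.6

Rearranging demand gives qd = 129 - 5p. Setting quantity demanded equal to quantity supplied, 129 - 5p = 3p - 15, gives p* = 18 and q* = 39.
Since 15 < 18, the ceiling is binding.
At p = 15: qd = 129 - 5·15 = 54 and qs = 3·15 - 15 = 30.
Quantity traded falls to 30. At q = 30 the demand price is (129 - 30)/5 = 19.8 and the supply price is (15 + 30)/3 = 15.
Deadweight loss = ½ · (19.8 - 15) · (39 - 30) = ½ · 4.8 · 9 = 21.6.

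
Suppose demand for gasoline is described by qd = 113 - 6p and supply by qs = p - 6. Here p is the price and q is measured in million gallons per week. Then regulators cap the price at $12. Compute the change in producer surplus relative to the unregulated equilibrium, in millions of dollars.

-42.5

Equilibrium: 113 - 6p = p - 6, so 119 = 7p and p* = 17, q* = 11.
The ceiling of 12 is below the equilibrium price 17, so it binds.
At p = 12: qd = 113 - 6·12 = 41 and qs = 12 - 6 = 6.
Producer surplus without the control is ½ · (17 - 6) · 11 = 60.5.
With the ceiling, producers sell 6 units at 12, so PS = ½ · (12 - 6) · 6 = 18.
Change in producer surplus = 18 - 60.5 = -42.5.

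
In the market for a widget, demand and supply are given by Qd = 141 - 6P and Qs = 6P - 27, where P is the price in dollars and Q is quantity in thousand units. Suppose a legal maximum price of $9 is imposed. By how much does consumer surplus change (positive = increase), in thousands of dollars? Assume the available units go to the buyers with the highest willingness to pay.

Without the control the market clears where 141 - 6P = 6P - 27, i.e. P* = 14 and Q* = 57.
The ceiling of 9 is below the equilibrium price 14, so it binds.
At P = 9: Qd = 141 - 6·9 = 87 and Qs = 6·9 - 27 = 27.
Consumer surplus without the control is ½ · (23.5 - 14) · 57 = 270.75.
With the ceiling, 27 units are sold at 9 (assume they go to the highest-value buyers). The demand price at Q = 27 is 19, so CS = ½ · [(23.5 - 9) + (19 - 9)] · 27 = 330.75.
Change in consumer surplus = 330.75 - 270.75 = 60.

60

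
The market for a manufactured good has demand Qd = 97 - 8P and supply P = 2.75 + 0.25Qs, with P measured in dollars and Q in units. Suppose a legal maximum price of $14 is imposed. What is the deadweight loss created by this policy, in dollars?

Rearranging supply gives Qs = 4P - 11. Setting quantity demanded equal to quantity supplied, 97 - 8P = 4P - 11, gives P* = 9 and Q* = 25.
The ceiling of 14 is above the equilibrium price 9, so it is not binding; the market clears at P* = 9, Q* = 25.
Since the control does not bind, no trades are prevented and deadweight loss is zero.

0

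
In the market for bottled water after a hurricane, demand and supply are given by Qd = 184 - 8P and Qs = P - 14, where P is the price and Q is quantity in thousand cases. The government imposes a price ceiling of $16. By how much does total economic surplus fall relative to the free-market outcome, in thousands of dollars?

Setting quantity demanded equal to quantity supplied, 184 - 8P = P - 14, gives P* = 22 and Q* = 8.
Because the ceiling (16) lies below the market-clearing price, it is binding.
At P = 16: Qd = 184 - 8·16 = 56 and Qs = 16 - 14 = 2.
Quantity traded falls to 2. At Q = 2 the demand price is (184 - 2)/8 = 22.75 and the supply price is 14 + 2 = 16.
Deadweight loss = ½ · (22.75 - 16) · (8 - 2) = ½ · 6.75 · 6 = 20.25.

20.25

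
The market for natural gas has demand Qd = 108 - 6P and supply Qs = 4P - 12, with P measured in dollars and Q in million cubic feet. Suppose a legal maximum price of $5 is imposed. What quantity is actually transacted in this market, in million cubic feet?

8

In a free market, 108 - 6P = 4P - 12 gives the equilibrium P* = 12, Q* = 36.
Since 5 < 12, the ceiling is binding.
At P = 5: Qd = 108 - 6·5 = 78 and Qs = 4·5 - 12 = 8.
The quantity actually transacted is the short side, supply: 8.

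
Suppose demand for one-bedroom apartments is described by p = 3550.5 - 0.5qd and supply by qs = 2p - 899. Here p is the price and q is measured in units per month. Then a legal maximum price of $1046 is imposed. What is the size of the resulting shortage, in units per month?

Rearranging demand gives qd = 7101 - 2p. Equilibrium: 7101 - 2p = 2p - 899, so 8000 = 4p and p* = 2000, q* = 3101.
The ceiling of 1046 is below the equilibrium price 2000, so it binds.
At p = 1046: qd = 7101 - 2·1046 = 5009 and qs = 2·1046 - 899 = 1193.
Shortage = qd - qs = 5009 - 1193 = 3816.

3816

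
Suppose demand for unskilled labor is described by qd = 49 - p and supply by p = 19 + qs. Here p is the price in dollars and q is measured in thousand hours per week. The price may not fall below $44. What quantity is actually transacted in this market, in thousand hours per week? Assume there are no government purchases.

5

Rearranging supply gives qs = p - 19. Without the control the market clears where 49 - p = p - 19, i.e. p* = 34 and q* = 15.
Since 44 > 34, the floor is binding.
At p = 44: qd = 49 - 44 = 5 and qs = 44 - 19 = 25.
The quantity actually transacted is the short side, demand: 5.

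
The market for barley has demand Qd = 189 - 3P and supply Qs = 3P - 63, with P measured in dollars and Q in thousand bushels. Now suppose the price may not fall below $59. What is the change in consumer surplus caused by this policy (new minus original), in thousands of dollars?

Without the control the market clears where 189 - 3P = 3P - 63, i.e. P* = 42 and Q* = 63.
Because the floor (59) lies above the market-clearing price, it is binding.
At P = 59: Qd = 189 - 3·59 = 12 and Qs = 3·59 - 63 = 114.
Consumer surplus without the control is ½ · (63 - 42) · 63 = 661.5.
With the floor, consumers buy 12 units at 59, so CS = ½ · (63 - 59) · 12 = 24.
Change in consumer surplus = 24 - 661.5 = -637.5.

-637.5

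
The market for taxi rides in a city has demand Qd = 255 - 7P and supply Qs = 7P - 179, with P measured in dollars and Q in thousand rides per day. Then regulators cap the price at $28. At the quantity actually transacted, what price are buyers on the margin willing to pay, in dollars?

Equilibrium: 255 - 7P = 7P - 179, so 434 = 14P and P* = 31, Q* = 38.
Because the ceiling (28) lies below the market-clearing price, it is binding.
At P = 28: Qd = 255 - 7·28 = 59 and Qs = 7·28 - 179 = 17.
Only 17 units reach the market. On the demand curve, the marginal buyer's willingness to pay at Q = 17 is (255 - 17)/7 = 34.

34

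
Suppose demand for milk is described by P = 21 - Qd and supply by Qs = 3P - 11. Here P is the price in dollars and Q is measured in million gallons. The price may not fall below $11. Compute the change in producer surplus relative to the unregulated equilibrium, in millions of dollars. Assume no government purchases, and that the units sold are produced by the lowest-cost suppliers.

Rearranging demand gives Qd = 21 - P. Equilibrium: 21 - P = 3P - 11, so 32 = 4P and P* = 8, Q* = 13.
The floor of 11 is above the equilibrium price 8, so it binds.
At P = 11: Qd = 21 - 11 = 10 and Qs = 3·11 - 11 = 22.
Producer surplus without the control is ½ · (8 - 11/3) · 13 = 169/6.
With the floor, 10 units are sold at 11. The supply price at Q = 10 is 7, so PS = ½ · [(11 - 11/3) + (11 - 7)] · 10 = 170/3.
Change in producer surplus = 170/3 - 169/6 = 28.5.

28.5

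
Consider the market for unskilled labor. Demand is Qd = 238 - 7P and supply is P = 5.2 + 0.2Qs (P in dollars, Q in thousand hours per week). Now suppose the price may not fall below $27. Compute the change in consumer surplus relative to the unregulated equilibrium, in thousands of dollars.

Rearranging supply gives Qs = 5P - 26. Equilibrium: 238 - 7P = 5P - 26, so 264 = 12P and P* = 22, Q* = 84.
Because the floor (27) lies above the market-clearing price, it is binding.
At P = 27: Qd = 238 - 7·27 = 49 and Qs = 5·27 - 26 = 109.
Consumer surplus without the control is ½ · (34 - 22) · 84 = 504.
With the floor, consumers buy 49 units at 27, so CS = ½ · (34 - 27) · 49 = 171.5.
Change in consumer surplus = 171.5 - 504 = -332.5.

-332.5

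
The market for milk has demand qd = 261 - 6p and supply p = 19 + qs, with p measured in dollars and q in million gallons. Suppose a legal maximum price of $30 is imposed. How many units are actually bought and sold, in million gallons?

11

Rearranging supply gives qs = p - 19. Equilibrium: 261 - 6p = p - 19, so 280 = 7p and p* = 40, q* = 21.
Because the ceiling (30) lies below the market-clearing price, it is binding.
At p = 30: qd = 261 - 6·30 = 81 and qs = 30 - 19 = 11.
The quantity actually transacted is the short side, supply: 11.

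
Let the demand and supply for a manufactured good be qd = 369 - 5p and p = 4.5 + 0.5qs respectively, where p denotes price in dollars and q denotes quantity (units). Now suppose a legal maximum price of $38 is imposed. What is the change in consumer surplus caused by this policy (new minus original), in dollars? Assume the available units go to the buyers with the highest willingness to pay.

969.6

Rearranging supply gives qs = 2p - 9. In a free market, 369 - 5p = 2p - 9 gives the equilibrium p* = 54, q* = 99.
The ceiling of 38 is below the equilibrium price 54, so it binds.
At p = 38: qd = 369 - 5·38 = 179 and qs = 2·38 - 9 = 67.
Consumer surplus without the control is ½ · (73.8 - 54) · 99 = 980.1.
With the ceiling, 67 units are sold at 38 (assume they go to the highest-value buyers). The demand price at q = 67 is 60.4, so CS = ½ · [(73.8 - 38) + (60.4 - 38)] · 67 = 1949.7.
Change in consumer surplus = 1949.7 - 980.1 = 969.6.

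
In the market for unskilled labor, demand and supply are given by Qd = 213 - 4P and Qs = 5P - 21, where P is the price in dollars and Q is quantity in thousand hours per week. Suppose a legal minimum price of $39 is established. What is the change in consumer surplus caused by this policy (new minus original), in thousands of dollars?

Setting quantity demanded equal to quantity supplied, 213 - 4P = 5P - 21, gives P* = 26 and Q* = 109.
The floor of 39 is above the equilibrium price 26, so it binds.
At P = 39: Qd = 213 - 4·39 = 57 and Qs = 5·39 - 21 = 174.
Consumer surplus without the control is ½ · (53.25 - 26) · 109 = 1485.125.
With the floor, consumers buy 57 units at 39, so CS = ½ · (53.25 - 39) · 57 = 406.125.
Change in consumer surplus = 406.125 - 1485.125 = -1079.

-1079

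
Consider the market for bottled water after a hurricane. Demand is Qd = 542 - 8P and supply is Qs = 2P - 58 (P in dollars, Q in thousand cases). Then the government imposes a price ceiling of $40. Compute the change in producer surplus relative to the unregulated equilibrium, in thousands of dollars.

Without the control the market clears where 542 - 8P = 2P - 58, i.e. P* = 60 and Q* = 62.
The ceiling of 40 is below the equilibrium price 60, so it binds.
At P = 40: Qd = 542 - 8·40 = 222 and Qs = 2·40 - 58 = 22.
Producer surplus without the control is ½ · (60 - 29) · 62 = 961.
With the ceiling, producers sell 22 units at 40, so PS = ½ · (40 - 29) · 22 = 121.
Change in producer surplus = 121 - 961 = -840.

-840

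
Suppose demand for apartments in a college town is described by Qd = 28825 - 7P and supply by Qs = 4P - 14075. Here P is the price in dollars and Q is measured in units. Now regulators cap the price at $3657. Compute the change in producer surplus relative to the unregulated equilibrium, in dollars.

Equilibrium: 28825 - 7P = 4P - 14075, so 42900 = 11P and P* = 3900, Q* = 1525.
Since 3657 < 3900, the ceiling is binding.
At P = 3657: Qd = 28825 - 7·3657 = 3226 and Qs = 4·3657 - 14075 = 553.
Producer surplus without the control is ½ · (3900 - 3518.75) · 1525 = 290703.125.
With the ceiling, producers sell 553 units at 3657, so PS = ½ · (3657 - 3518.75) · 553 = 38226.125.
Change in producer surplus = 38226.125 - 290703.125 = -252477.

-252477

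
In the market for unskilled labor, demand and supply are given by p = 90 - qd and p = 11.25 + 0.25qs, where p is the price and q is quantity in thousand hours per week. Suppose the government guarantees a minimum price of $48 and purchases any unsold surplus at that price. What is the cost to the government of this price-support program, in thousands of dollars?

Rearranging demand gives qd = 90 - p; rearranging supply gives qs = 4p - 45. Setting quantity demanded equal to quantity supplied, 90 - p = 4p - 45, gives p* = 27 and q* = 63.
The floor of 48 is above the equilibrium price 27, so it binds.
At p = 48: qd = 90 - 48 = 42 and qs = 4·48 - 45 = 147.
Surplus = qs - qd = 105.
Government expenditure = surplus × support price = 105 × 48 = 5040.

5040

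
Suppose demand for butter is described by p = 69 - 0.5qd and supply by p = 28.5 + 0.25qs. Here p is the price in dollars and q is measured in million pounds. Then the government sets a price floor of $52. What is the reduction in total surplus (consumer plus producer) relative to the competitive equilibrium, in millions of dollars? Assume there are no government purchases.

150

Rearranging demand gives qd = 138 - 2p; rearranging supply gives qs = 4p - 114. Setting quantity demanded equal to quantity supplied, 138 - 2p = 4p - 114, gives p* = 42 and q* = 54.
Since 52 > 42, the floor is binding.
At p = 52: qd = 138 - 2·52 = 34 and qs = 4·52 - 114 = 94.
Quantity traded falls to 34. At q = 34 the demand price is (138 - 34)/2 = 52 and the supply price is (114 + 34)/4 = 37.
Deadweight loss = ½ · (52 - 37) · (54 - 34) = ½ · 15 · 20 = 150.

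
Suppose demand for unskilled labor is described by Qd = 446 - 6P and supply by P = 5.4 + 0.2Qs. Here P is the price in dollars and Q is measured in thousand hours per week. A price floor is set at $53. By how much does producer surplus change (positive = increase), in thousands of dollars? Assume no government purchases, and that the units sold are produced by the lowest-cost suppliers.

Rearranging supply gives Qs = 5P - 27. In a free market, 446 - 6P = 5P - 27 gives the equilibrium P* = 43, Q* = 188.
The floor of 53 is above the equilibrium price 43, so it binds.
At P = 53: Qd = 446 - 6·53 = 128 and Qs = 5·53 - 27 = 238.
Producer surplus without the control is ½ · (43 - 5.4) · 188 = 3534.4.
With the floor, 128 units are sold at 53. The supply price at Q = 128 is 31, so PS = ½ · [(53 - 5.4) + (53 - 31)] · 128 = 4454.4.
Change in producer surplus = 4454.4 - 3534.4 = 920.

920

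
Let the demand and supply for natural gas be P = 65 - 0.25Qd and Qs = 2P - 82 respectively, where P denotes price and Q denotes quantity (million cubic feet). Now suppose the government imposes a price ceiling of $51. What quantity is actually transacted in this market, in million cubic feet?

20

Rearranging demand gives Qd = 260 - 4P. Setting quantity demanded equal to quantity supplied, 260 - 4P = 2P - 82, gives P* = 57 and Q* = 32.
Since 51 < 57, the ceiling is binding.
At P = 51: Qd = 260 - 4·51 = 56 and Qs = 2·51 - 82 = 20.
The quantity actually transacted is the short side, supply: 20.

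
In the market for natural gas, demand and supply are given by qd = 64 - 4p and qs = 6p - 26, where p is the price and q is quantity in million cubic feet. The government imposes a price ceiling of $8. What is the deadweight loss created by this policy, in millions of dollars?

Without the control the market clears where 64 - 4p = 6p - 26, i.e. p* = 9 and q* = 28.
The ceiling of 8 is below the equilibrium price 9, so it binds.
At p = 8: qd = 64 - 4·8 = 32 and qs = 6·8 - 26 = 22.
Quantity traded falls to 22. At q = 22 the demand price is (64 - 22)/4 = 10.5 and the supply price is (26 + 22)/6 = 8.
Deadweight loss = ½ · (10.5 - 8) · (28 - 22) = ½ · 2.5 · 6 = 7.5.

7.5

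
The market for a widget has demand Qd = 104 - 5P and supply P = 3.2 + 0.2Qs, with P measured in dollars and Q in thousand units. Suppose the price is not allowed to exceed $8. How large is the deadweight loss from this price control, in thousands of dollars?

Rearranging supply gives Qs = 5P - 16. Setting quantity demanded equal to quantity supplied, 104 - 5P = 5P - 16, gives P* = 12 and Q* = 44.
Because the ceiling (8) lies below the market-clearing price, it is binding.
At P = 8: Qd = 104 - 5·8 = 64 and Qs = 5·8 - 16 = 24.
Quantity traded falls to 24. At Q = 24 the demand price is (104 - 24)/5 = 16 and the supply price is (16 + 24)/5 = 8.
Deadweight loss = ½ · (16 - 8) · (44 - 24) = ½ · 8 · 20 = 80.

80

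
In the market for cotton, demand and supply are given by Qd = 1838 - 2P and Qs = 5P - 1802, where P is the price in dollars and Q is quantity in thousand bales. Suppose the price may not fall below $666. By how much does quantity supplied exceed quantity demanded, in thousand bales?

In a free market, 1838 - 2P = 5P - 1802 gives the equilibrium P* = 520, Q* = 798.
Since 666 > 520, the floor is binding.
At P = 666: Qd = 1838 - 2·666 = 506 and Qs = 5·666 - 1802 = 1528.
Surplus = Qs - Qd = 1528 - 506 = 1022.

1022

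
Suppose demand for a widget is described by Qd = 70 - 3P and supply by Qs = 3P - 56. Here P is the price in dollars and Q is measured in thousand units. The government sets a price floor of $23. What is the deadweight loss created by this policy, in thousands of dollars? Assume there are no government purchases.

Equilibrium: 70 - 3P = 3P - 56, so 126 = 6P and P* = 21, Q* = 7.
Because the floor (23) lies above the market-clearing price, it is binding.
At P = 23: Qd = 70 - 3·23 = 1 and Qs = 3·23 - 56 = 13.
Quantity traded falls to 1. At Q = 1 the demand price is (70 - 1)/3 = 23 and the supply price is (56 + 1)/3 = 19.
Deadweight loss = ½ · (23 - 19) · (7 - 1) = ½ · 4 · 6 = 12.

12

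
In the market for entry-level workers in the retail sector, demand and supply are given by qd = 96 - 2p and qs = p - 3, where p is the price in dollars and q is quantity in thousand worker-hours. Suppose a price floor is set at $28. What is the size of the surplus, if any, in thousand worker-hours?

Without the control the market clears where 96 - 2p = p - 3, i.e. p* = 33 and q* = 30.
The floor of 28 is below the equilibrium price 33, so it is not binding; the market clears at p* = 33, q* = 30.
Since the control does not bind, there is no surplus.

0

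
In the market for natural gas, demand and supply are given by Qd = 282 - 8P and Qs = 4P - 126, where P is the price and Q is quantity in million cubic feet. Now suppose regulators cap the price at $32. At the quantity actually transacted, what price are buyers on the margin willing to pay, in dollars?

In a free market, 282 - 8P = 4P - 126 gives the equilibrium P* = 34, Q* = 10.
Because the ceiling (32) lies below the market-clearing price, it is binding.
At P = 32: Qd = 282 - 8·32 = 26 and Qs = 4·32 - 126 = 2.
Only 2 units reach the market. On the demand curve, the marginal buyer's willingness to pay at Q = 2 is (282 - 2)/8 = 35.

35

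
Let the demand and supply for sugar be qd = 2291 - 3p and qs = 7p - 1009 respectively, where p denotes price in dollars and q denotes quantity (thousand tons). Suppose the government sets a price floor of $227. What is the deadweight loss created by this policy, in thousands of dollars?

Equilibrium: 2291 - 3p = 7p - 1009, so 3300 = 10p and p* = 330, q* = 1301.
The floor of 227 is below the equilibrium price 330, so it is not binding; the market clears at p* = 330, q* = 1301.
Since the control does not bind, no trades are prevented and deadweight loss is zero.

0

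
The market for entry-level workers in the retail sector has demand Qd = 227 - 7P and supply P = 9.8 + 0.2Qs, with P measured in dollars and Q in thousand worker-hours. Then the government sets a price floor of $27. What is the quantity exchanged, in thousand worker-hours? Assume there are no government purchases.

38

Rearranging supply gives Qs = 5P - 49. Setting quantity demanded equal to quantity supplied, 227 - 7P = 5P - 49, gives P* = 23 and Q* = 66.
Since 27 > 23, the floor is binding.
At P = 27: Qd = 227 - 7·27 = 38 and Qs = 5·27 - 49 = 86.
The quantity actually transacted is the short side, demand: 38.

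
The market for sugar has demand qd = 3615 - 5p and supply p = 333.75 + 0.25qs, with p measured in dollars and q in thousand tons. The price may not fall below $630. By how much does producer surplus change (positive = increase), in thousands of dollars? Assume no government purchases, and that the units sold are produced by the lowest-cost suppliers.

Rearranging supply gives qs = 4p - 1335. Setting quantity demanded equal to quantity supplied, 3615 - 5p = 4p - 1335, gives p* = 550 and q* = 865.
Since 630 > 550, the floor is binding.
At p = 630: qd = 3615 - 5·630 = 465 and qs = 4·630 - 1335 = 1185.
Producer surplus without the control is ½ · (550 - 333.75) · 865 = 93528.125.
With the floor, 465 units are sold at 630. The supply price at q = 465 is 450, so PS = ½ · [(630 - 333.75) + (630 - 450)] · 465 = 110728.125.
Change in producer surplus = 110728.125 - 93528.125 = 17200.

17200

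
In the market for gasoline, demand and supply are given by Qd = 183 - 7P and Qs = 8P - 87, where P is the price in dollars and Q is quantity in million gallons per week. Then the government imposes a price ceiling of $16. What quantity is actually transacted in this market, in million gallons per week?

41

Setting quantity demanded equal to quantity supplied, 183 - 7P = 8P - 87, gives P* = 18 and Q* = 57.
The ceiling of 16 is below the equilibrium price 18, so it binds.
At P = 16: Qd = 183 - 7·16 = 71 and Qs = 8·16 - 87 = 41.
The quantity actually transacted is the short side, supply: 41.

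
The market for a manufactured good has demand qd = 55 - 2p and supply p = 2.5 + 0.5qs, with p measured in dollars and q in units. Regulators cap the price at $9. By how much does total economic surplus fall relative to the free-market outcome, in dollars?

Rearranging supply gives qs = 2p - 5. In a free market, 55 - 2p = 2p - 5 gives the equilibrium p* = 15, q* = 25.
The ceiling of 9 is below the equilibrium price 15, so it binds.
At p = 9: qd = 55 - 2·9 = 37 and qs = 2·9 - 5 = 13.
Quantity traded falls to 13. At q = 13 the demand price is (55 - 13)/2 = 21 and the supply price is (5 + 13)/2 = 9.
Deadweight loss = ½ · (21 - 9) · (25 - 13) = ½ · 12 · 12 = 72.

72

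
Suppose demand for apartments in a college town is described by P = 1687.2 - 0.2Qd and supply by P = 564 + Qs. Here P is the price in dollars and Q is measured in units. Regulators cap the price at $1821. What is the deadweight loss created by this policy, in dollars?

Rearranging demand gives Qd = 8436 - 5P; rearranging supply gives Qs = P - 564. In a free market, 8436 - 5P = P - 564 gives the equilibrium P* = 1500, Q* = 936.
The ceiling of 1821 is above the equilibrium price 1500, so it is not binding; the market clears at P* = 1500, Q* = 936.
Since the control does not bind, no trades are prevented and deadweight loss is zero.

0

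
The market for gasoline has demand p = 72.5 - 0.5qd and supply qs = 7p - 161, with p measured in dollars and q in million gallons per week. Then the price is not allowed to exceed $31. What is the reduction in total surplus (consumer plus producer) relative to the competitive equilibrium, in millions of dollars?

141.75

Rearranging demand gives qd = 145 - 2p. Equilibrium: 145 - 2p = 7p - 161, so 306 = 9p and p* = 34, q* = 77.
Because the ceiling (31) lies below the market-clearing price, it is binding.
At p = 31: qd = 145 - 2·31 = 83 and qs = 7·31 - 161 = 56.
Quantity traded falls to 56. At q = 56 the demand price is (145 - 56)/2 = 44.5 and the supply price is (161 + 56)/7 = 31.
Deadweight loss = ½ · (44.5 - 31) · (77 - 56) = ½ · 13.5 · 21 = 141.75.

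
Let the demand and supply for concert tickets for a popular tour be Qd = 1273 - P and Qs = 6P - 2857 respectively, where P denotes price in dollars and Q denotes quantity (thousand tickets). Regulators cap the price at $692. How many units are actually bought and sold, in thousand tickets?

Equilibrium: 1273 - P = 6P - 2857, so 4130 = 7P and P* = 590, Q* = 683.
Since 692 is above P* = 590, the ceiling does not bind and the free-market outcome prevails.

683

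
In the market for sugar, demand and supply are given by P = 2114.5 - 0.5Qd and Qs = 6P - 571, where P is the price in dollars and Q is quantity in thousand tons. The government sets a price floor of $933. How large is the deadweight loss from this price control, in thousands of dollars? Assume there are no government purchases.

Rearranging demand gives Qd = 4229 - 2P. Without the control the market clears where 4229 - 2P = 6P - 571, i.e. P* = 600 and Q* = 3029.
Because the floor (933) lies above the market-clearing price, it is binding.
At P = 933: Qd = 4229 - 2·933 = 2363 and Qs = 6·933 - 571 = 5027.
Quantity traded falls to 2363. At Q = 2363 the demand price is (4229 - 2363)/2 = 933 and the supply price is (571 + 2363)/6 = 489.
Deadweight loss = ½ · (933 - 489) · (3029 - 2363) = ½ · 444 · 666 = 147852.

147852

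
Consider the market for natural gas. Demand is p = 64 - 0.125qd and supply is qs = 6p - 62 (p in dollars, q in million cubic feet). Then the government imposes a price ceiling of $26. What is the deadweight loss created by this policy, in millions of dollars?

Rearranging demand gives qd = 512 - 8p. Equilibrium: 512 - 8p = 6p - 62, so 574 = 14p and p* = 41, q* = 184.
The ceiling of 26 is below the equilibrium price 41, so it binds.
At p = 26: qd = 512 - 8·26 = 304 and qs = 6·26 - 62 = 94.
Quantity traded falls to 94. At q = 94 the demand price is (512 - 94)/8 = 52.25 and the supply price is (62 + 94)/6 = 26.
Deadweight loss = ½ · (52.25 - 26) · (184 - 94) = ½ · 26.25 · 90 = 1181.25.

1181.25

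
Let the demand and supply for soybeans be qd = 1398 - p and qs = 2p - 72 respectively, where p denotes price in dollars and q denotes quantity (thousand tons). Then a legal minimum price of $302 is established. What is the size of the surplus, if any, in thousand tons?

In a free market, 1398 - p = 2p - 72 gives the equilibrium p* = 490, q* = 908.
Since 302 is below p* = 490, the floor does not bind and the free-market outcome prevails.
Since the control does not bind, there is no surplus.

0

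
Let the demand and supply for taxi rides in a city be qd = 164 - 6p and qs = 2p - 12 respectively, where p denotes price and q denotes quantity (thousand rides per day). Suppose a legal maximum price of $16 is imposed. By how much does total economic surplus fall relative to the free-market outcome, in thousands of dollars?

48

Setting quantity demanded equal to quantity supplied, 164 - 6p = 2p - 12, gives p* = 22 and q* = 32.
Because the ceiling (16) lies below the market-clearing price, it is binding.
At p = 16: qd = 164 - 6·16 = 68 and qs = 2·16 - 12 = 20.
Quantity traded falls to 20. At q = 20 the demand price is (164 - 20)/6 = 24 and the supply price is (12 + 20)/2 = 16.
Deadweight loss = ½ · (24 - 16) · (32 - 20) = ½ · 8 · 12 = 48.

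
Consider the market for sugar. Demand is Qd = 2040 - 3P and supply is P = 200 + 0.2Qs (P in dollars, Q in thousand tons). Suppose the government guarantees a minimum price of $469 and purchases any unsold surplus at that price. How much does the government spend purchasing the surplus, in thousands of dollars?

333928

Rearranging supply gives Qs = 5P - 1000. Equilibrium: 2040 - 3P = 5P - 1000, so 3040 = 8P and P* = 380, Q* = 900.
The floor of 469 is above the equilibrium price 380, so it binds.
At P = 469: Qd = 2040 - 3·469 = 633 and Qs = 5·469 - 1000 = 1345.
Surplus = Qs - Qd = 712.
Government expenditure = surplus × support price = 712 × 469 = 333928.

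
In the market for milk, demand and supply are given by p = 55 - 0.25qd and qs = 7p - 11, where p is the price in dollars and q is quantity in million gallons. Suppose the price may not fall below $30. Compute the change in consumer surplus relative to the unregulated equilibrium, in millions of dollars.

-1062

Rearranging demand gives qd = 220 - 4p. Without the control the market clears where 220 - 4p = 7p - 11, i.e. p* = 21 and q* = 136.
Since 30 > 21, the floor is binding.
At p = 30: qd = 220 - 4·30 = 100 and qs = 7·30 - 11 = 199.
Consumer surplus without the control is ½ · (55 - 21) · 136 = 2312.
With the floor, consumers buy 100 units at 30, so CS = ½ · (55 - 30) · 100 = 1250.
Change in consumer surplus = 1250 - 2312 = -1062.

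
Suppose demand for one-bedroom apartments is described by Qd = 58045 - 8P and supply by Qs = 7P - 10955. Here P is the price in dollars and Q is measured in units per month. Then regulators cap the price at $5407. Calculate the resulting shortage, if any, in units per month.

0

Without the control the market clears where 58045 - 8P = 7P - 10955, i.e. P* = 4600 and Q* = 21245.
The ceiling of 5407 is above the equilibrium price 4600, so it is not binding; the market clears at P* = 4600, Q* = 21245.
Since the control does not bind, there is no shortage.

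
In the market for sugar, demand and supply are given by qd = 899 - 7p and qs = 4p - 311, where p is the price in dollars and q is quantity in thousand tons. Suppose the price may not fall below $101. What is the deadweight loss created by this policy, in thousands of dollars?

0

Equilibrium: 899 - 7p = 4p - 311, so 1210 = 11p and p* = 110, q* = 129.
Since 101 is below p* = 110, the floor does not bind and the free-market outcome prevails.
Since the control does not bind, no trades are prevented and deadweight loss is zero.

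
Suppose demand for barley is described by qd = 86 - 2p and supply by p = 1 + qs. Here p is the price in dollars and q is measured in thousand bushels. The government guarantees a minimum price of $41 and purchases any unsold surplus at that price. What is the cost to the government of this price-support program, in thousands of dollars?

1476

Rearranging supply gives qs = p - 1. Setting quantity demanded equal to quantity supplied, 86 - 2p = p - 1, gives p* = 29 and q* = 28.
Since 41 > 29, the floor is binding.
At p = 41: qd = 86 - 2·41 = 4 and qs = 41 - 1 = 40.
Surplus = qs - qd = 36.
Government expenditure = surplus × support price = 36 × 41 = 1476.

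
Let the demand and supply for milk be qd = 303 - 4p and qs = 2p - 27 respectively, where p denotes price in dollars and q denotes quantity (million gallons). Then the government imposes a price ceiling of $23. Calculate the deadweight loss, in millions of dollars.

1536

Setting quantity demanded equal to quantity supplied, 303 - 4p = 2p - 27, gives p* = 55 and q* = 83.
Because the ceiling (23) lies below the market-clearing price, it is binding.
At p = 23: qd = 303 - 4·23 = 211 and qs = 2·23 - 27 = 19.
Quantity traded falls to 19. At q = 19 the demand price is (303 - 19)/4 = 71 and the supply price is (27 + 19)/2 = 23.
Deadweight loss = ½ · (71 - 23) · (83 - 19) = ½ · 48 · 64 = 1536.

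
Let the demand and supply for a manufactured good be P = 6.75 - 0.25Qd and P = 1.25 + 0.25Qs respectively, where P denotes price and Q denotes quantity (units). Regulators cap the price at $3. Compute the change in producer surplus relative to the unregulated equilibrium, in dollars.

Rearranging demand gives Qd = 27 - 4P; rearranging supply gives Qs = 4P - 5. In a free market, 27 - 4P = 4P - 5 gives the equilibrium P* = 4, Q* = 11.
Since 3 < 4, the ceiling is binding.
At P = 3: Qd = 27 - 4·3 = 15 and Qs = 4·3 - 5 = 7.
Producer surplus without the control is ½ · (4 - 1.25) · 11 = 15.125.
With the ceiling, producers sell 7 units at 3, so PS = ½ · (3 - 1.25) · 7 = 6.125.
Change in producer surplus = 6.125 - 15.125 = -9.

-9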